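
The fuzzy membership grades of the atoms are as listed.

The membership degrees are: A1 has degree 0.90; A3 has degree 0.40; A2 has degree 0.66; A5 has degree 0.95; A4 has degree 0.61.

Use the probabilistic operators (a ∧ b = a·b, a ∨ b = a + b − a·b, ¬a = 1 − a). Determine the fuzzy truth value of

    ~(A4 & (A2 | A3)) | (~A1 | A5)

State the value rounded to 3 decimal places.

A2 | A3 = a + b − a·b on (0.6600, 0.4000) = 0.7960
A4 & (A2 | A3) = a·b on (0.6100, 0.7960) = 0.4856
~(A4 & (A2 | A3)) = 1 − 0.4856 = 0.5144
~A1 = 1 − 0.9000 = 0.1000
~A1 | A5 = a + b − a·b on (0.1000, 0.9500) = 0.9550
~(A4 & (A2 | A3)) | (~A1 | A5) = a + b − a·b on (0.5144, 0.9550) = 0.9781

0.978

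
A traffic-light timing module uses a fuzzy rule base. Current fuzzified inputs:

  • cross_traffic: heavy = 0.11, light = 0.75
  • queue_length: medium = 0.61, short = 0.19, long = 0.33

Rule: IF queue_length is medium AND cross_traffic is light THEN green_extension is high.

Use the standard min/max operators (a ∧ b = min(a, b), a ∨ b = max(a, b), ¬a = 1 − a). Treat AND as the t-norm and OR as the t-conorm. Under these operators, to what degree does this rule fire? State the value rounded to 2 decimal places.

0.61

firing strength: medium=0.61, light=0.75; AND[min(a, b)] → w = 0.61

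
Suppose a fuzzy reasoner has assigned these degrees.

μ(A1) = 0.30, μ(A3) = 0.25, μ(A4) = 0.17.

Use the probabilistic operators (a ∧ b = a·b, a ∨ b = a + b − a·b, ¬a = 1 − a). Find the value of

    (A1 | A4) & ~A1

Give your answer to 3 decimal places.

0.293

A1 | A4 = a + b − a·b on (0.3000, 0.1700) = 0.4190
~A1 = 1 − 0.3000 = 0.7000
(A1 | A4) & ~A1 = a·b on (0.4190, 0.7000) = 0.2933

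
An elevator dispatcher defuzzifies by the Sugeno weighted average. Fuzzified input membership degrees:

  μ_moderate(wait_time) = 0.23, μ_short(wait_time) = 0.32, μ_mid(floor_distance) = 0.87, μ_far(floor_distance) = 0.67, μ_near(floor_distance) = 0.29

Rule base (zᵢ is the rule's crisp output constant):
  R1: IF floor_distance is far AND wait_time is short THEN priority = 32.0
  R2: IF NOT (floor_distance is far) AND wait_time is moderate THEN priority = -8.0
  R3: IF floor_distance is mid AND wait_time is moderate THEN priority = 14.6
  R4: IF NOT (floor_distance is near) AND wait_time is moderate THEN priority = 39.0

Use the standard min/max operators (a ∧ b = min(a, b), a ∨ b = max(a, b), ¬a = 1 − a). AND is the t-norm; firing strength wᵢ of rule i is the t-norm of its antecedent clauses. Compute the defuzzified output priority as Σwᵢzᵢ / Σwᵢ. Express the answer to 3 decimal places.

20.523

R1 (z=32.0): far=0.67, short=0.32; AND[min(a, b)] → w = 0.32
R2 (z=-8.0): ¬far=1−0.67=0.33, moderate=0.23; AND[min(a, b)] → w = 0.23
R3 (z=14.6): mid=0.87, moderate=0.23; AND[min(a, b)] → w = 0.23
R4 (z=39.0): ¬near=1−0.29=0.71, moderate=0.23; AND[min(a, b)] → w = 0.23
Weighted average = (0.32·32.0 + 0.23·-8.0 + 0.23·14.6 + 0.23·39.0) / (0.32 + 0.23 + 0.23 + 0.23)
  = 20.7280 / 1.0100 = 20.523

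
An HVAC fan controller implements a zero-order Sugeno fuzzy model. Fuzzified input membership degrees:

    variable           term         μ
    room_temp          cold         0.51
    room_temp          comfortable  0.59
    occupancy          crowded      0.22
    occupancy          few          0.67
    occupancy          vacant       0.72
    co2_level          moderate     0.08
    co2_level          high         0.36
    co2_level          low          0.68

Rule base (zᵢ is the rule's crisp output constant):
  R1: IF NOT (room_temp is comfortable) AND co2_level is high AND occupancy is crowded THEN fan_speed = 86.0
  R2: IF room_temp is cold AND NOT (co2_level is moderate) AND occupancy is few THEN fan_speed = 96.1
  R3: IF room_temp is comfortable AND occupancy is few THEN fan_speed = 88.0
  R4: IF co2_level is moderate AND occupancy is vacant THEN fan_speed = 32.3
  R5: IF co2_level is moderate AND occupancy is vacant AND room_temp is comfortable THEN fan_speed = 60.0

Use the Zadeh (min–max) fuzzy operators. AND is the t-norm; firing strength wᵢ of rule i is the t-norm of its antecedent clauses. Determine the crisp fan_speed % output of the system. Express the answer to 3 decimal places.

85.970

R1 (z=86.0): ¬comfortable=1−0.59=0.41, high=0.36, crowded=0.22; AND[min(a, b)] → w = 0.22
R2 (z=96.1): cold=0.51, ¬moderate=1−0.08=0.92, few=0.67; AND[min(a, b)] → w = 0.51
R3 (z=88.0): comfortable=0.59, few=0.67; AND[min(a, b)] → w = 0.59
R4 (z=32.3): moderate=0.08, vacant=0.72; AND[min(a, b)] → w = 0.08
R5 (z=60.0): moderate=0.08, vacant=0.72, comfortable=0.59; AND[min(a, b)] → w = 0.08
Weighted average = (0.22·86.0 + 0.51·96.1 + 0.59·88.0 + 0.08·32.3 + 0.08·60.0) / (0.22 + 0.51 + 0.59 + 0.08 + 0.08)
  = 127.2350 / 1.4800 = 85.970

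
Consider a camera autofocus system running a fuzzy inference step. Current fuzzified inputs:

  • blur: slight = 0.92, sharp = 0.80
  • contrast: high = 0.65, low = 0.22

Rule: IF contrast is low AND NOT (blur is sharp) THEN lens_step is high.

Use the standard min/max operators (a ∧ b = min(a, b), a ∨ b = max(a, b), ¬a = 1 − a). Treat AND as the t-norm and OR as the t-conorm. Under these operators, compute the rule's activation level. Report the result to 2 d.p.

0.20

firing strength: low=0.22, ¬sharp=1−0.80=0.20; AND[min(a, b)] → w = 0.20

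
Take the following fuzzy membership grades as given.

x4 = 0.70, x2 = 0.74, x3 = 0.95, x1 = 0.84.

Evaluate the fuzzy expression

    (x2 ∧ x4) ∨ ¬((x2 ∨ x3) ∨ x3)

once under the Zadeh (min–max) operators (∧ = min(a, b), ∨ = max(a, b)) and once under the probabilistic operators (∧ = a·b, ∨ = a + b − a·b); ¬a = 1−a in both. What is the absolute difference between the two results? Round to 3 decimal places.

0.182

Under Zadeh (min–max):
  x2 ∧ x4 = min(a, b) on (0.74, 0.70) = 0.70
  x2 ∨ x3 = max(a, b) on (0.74, 0.95) = 0.95
  (x2 ∨ x3) ∨ x3 = max(a, b) on (0.95, 0.95) = 0.95
  ¬((x2 ∨ x3) ∨ x3) = 1 − 0.95 = 0.05
  (x2 ∧ x4) ∨ ¬((x2 ∨ x3) ∨ x3) = max(a, b) on (0.70, 0.05) = 0.70
  → value = 0.7000
Under probabilistic:
  x2 ∧ x4 = a·b on (0.7400, 0.7000) = 0.5180
  x2 ∨ x3 = a + b − a·b on (0.7400, 0.9500) = 0.9870
  (x2 ∨ x3) ∨ x3 = a + b − a·b on (0.9870, 0.9500) = 0.9993
  ¬((x2 ∨ x3) ∨ x3) = 1 − 0.9993 = 0.0007
  (x2 ∧ x4) ∨ ¬((x2 ∨ x3) ∨ x3) = a + b − a·b on (0.5180, 0.0007) = 0.5183
  → value = 0.5183
|0.7000 − 0.5183| = 0.182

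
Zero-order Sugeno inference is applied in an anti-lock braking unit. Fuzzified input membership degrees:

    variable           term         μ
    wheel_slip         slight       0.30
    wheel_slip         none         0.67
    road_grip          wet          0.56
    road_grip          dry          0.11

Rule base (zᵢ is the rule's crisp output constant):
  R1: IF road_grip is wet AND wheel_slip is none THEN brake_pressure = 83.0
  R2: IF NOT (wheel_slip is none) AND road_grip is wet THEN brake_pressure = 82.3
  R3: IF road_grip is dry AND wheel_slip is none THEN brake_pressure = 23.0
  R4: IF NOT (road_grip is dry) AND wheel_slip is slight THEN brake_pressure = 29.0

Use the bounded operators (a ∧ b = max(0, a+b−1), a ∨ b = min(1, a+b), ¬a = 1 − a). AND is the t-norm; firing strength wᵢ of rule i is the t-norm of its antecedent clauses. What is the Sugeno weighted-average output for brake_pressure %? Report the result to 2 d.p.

R1 (z=83.0): wet=0.56, none=0.67; AND[max(0, a+b−1)] → w = 0.23
R2 (z=82.3): ¬none=1−0.67=0.33, wet=0.56; AND[max(0, a+b−1)] → w = 0.00
R3 (z=23.0): dry=0.11, none=0.67; AND[max(0, a+b−1)] → w = 0.00
R4 (z=29.0): ¬dry=1−0.11=0.89, slight=0.30; AND[max(0, a+b−1)] → w = 0.19
Weighted average = (0.23·83.0 + 0.00·82.3 + 0.00·23.0 + 0.19·29.0) / (0.23 + 0.00 + 0.00 + 0.19)
  = 24.6000 / 0.4200 = 58.57

58.57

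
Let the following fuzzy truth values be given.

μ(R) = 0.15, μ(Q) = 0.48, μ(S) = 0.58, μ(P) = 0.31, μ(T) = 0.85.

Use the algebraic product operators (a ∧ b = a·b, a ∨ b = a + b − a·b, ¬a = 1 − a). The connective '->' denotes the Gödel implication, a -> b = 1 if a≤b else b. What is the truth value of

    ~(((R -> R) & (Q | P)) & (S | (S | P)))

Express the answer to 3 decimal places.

R -> R  [Gödel: 1 if a≤b else b] with a=0.1500, b=0.1500 → 1.0000
Q | P = a + b − a·b on (0.4800, 0.3100) = 0.6412
(R -> R) & (Q | P) = a·b on (1.0000, 0.6412) = 0.6412
S | P = a + b − a·b on (0.5800, 0.3100) = 0.7102
S | (S | P) = a + b − a·b on (0.5800, 0.7102) = 0.8783
((R -> R) & (Q | P)) & (S | (S | P)) = a·b on (0.6412, 0.8783) = 0.5632
~(((R -> R) & (Q | P)) & (S | (S | P))) = 1 − 0.5632 = 0.4368

0.437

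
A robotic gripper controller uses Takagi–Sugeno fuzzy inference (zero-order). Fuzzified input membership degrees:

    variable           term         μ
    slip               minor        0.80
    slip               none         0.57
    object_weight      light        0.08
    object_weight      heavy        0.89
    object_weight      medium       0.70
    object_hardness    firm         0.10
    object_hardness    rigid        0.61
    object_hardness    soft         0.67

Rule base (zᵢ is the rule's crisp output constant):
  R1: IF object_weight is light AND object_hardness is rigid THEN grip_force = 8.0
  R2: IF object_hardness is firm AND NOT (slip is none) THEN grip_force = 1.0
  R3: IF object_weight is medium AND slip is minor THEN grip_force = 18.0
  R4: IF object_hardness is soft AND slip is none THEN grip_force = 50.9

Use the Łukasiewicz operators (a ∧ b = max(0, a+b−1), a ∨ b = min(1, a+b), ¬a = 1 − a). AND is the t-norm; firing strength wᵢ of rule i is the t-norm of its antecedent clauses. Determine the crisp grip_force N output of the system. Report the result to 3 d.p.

R1 (z=8.0): light=0.08, rigid=0.61; AND[max(0, a+b−1)] → w = 0.00
R2 (z=1.0): firm=0.10, ¬none=1−0.57=0.43; AND[max(0, a+b−1)] → w = 0.00
R3 (z=18.0): medium=0.70, minor=0.80; AND[max(0, a+b−1)] → w = 0.50
R4 (z=50.9): soft=0.67, none=0.57; AND[max(0, a+b−1)] → w = 0.24
Weighted average = (0.00·8.0 + 0.00·1.0 + 0.50·18.0 + 0.24·50.9) / (0.00 + 0.00 + 0.50 + 0.24)
  = 21.2160 / 0.7400 = 28.670

28.670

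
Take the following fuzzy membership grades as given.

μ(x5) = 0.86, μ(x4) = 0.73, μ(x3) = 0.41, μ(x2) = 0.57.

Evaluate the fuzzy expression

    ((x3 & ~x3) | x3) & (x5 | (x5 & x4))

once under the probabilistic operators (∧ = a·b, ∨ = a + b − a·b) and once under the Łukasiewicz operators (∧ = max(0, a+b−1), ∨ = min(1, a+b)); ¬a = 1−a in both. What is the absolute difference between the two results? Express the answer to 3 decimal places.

0.114

Under probabilistic:
  ~x3 = 1 − 0.4100 = 0.5900
  x3 & ~x3 = a·b on (0.4100, 0.5900) = 0.2419
  (x3 & ~x3) | x3 = a + b − a·b on (0.2419, 0.4100) = 0.5527
  x5 & x4 = a·b on (0.8600, 0.7300) = 0.6278
  x5 | (x5 & x4) = a + b − a·b on (0.8600, 0.6278) = 0.9479
  ((x3 & ~x3) | x3) & (x5 | (x5 & x4)) = a·b on (0.5527, 0.9479) = 0.5239
  → value = 0.5239
Under Łukasiewicz:
  ~x3 = 1 − 0.41 = 0.59
  x3 & ~x3 = max(0, a+b−1) on (0.41, 0.59) = 0.00
  (x3 & ~x3) | x3 = min(1, a+b) on (0.00, 0.41) = 0.41
  x5 & x4 = max(0, a+b−1) on (0.86, 0.73) = 0.59
  x5 | (x5 & x4) = min(1, a+b) on (0.86, 0.59) = 1.00
  ((x3 & ~x3) | x3) & (x5 | (x5 & x4)) = max(0, a+b−1) on (0.41, 1.00) = 0.41
  → value = 0.4100
|0.5239 − 0.4100| = 0.114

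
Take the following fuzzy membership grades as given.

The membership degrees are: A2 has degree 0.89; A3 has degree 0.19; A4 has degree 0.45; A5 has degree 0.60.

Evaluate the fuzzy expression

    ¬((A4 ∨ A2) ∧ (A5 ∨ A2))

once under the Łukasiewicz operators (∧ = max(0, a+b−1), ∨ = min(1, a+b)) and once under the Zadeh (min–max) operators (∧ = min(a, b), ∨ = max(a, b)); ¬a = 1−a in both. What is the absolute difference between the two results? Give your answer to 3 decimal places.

0.110

Under Łukasiewicz:
  A4 ∨ A2 = min(1, a+b) on (0.45, 0.89) = 1.00
  A5 ∨ A2 = min(1, a+b) on (0.60, 0.89) = 1.00
  (A4 ∨ A2) ∧ (A5 ∨ A2) = max(0, a+b−1) on (1.00, 1.00) = 1.00
  ¬((A4 ∨ A2) ∧ (A5 ∨ A2)) = 1 − 1.00 = 0.00
  → value = 0.0000
Under Zadeh (min–max):
  A4 ∨ A2 = max(a, b) on (0.45, 0.89) = 0.89
  A5 ∨ A2 = max(a, b) on (0.60, 0.89) = 0.89
  (A4 ∨ A2) ∧ (A5 ∨ A2) = min(a, b) on (0.89, 0.89) = 0.89
  ¬((A4 ∨ A2) ∧ (A5 ∨ A2)) = 1 − 0.89 = 0.11
  → value = 0.1100
|0.0000 − 0.1100| = 0.110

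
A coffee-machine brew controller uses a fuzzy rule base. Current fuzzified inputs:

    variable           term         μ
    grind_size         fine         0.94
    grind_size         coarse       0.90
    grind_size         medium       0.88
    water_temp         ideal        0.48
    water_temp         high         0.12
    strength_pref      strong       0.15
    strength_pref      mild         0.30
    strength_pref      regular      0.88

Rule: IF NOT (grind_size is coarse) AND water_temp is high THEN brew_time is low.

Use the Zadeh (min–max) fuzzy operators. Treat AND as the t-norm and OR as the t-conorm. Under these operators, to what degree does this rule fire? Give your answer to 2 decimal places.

0.10

firing strength: ¬coarse=1−0.90=0.10, high=0.12; AND[min(a, b)] → w = 0.10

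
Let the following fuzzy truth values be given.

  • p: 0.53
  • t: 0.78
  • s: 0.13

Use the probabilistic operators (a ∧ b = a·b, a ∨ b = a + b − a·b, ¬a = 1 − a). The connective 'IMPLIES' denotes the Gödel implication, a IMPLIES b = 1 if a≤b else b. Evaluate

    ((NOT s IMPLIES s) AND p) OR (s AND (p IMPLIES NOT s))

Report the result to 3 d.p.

NOT s = 1 − 0.1300 = 0.8700
NOT s IMPLIES s  [Gödel: 1 if a≤b else b] with a=0.8700, b=0.1300 → 0.1300
(NOT s IMPLIES s) AND p = a·b on (0.1300, 0.5300) = 0.0689
NOT s = 1 − 0.1300 = 0.8700
p IMPLIES NOT s  [Gödel: 1 if a≤b else b] with a=0.5300, b=0.8700 → 1.0000
s AND (p IMPLIES NOT s) = a·b on (0.1300, 1.0000) = 0.1300
((NOT s IMPLIES s) AND p) OR (s AND (p IMPLIES NOT s)) = a + b − a·b on (0.0689, 0.1300) = 0.1899

0.190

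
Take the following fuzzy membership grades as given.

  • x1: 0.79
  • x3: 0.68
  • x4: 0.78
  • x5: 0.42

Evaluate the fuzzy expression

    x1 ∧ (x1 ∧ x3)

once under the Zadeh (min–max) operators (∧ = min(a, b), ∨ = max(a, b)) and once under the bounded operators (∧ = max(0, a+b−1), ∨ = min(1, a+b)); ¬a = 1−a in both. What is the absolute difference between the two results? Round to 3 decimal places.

0.420

Under Zadeh (min–max):
  x1 ∧ x3 = min(a, b) on (0.79, 0.68) = 0.68
  x1 ∧ (x1 ∧ x3) = min(a, b) on (0.79, 0.68) = 0.68
  → value = 0.6800
Under bounded:
  x1 ∧ x3 = max(0, a+b−1) on (0.79, 0.68) = 0.47
  x1 ∧ (x1 ∧ x3) = max(0, a+b−1) on (0.79, 0.47) = 0.26
  → value = 0.2600
|0.6800 − 0.2600| = 0.420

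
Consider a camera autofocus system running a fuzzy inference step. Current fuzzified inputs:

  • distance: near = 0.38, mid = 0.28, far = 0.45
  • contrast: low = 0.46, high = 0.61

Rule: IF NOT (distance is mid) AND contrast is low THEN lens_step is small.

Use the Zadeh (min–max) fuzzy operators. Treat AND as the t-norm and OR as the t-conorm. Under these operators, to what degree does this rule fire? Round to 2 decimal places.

0.46

firing strength: ¬mid=1−0.28=0.72, low=0.46; AND[min(a, b)] → w = 0.46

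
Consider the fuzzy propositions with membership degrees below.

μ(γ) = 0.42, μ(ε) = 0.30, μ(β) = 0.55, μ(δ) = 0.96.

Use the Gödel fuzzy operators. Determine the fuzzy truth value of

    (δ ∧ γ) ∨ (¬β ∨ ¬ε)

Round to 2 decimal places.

δ ∧ γ = min(a, b) on (0.96, 0.42) = 0.42
¬β = 1 − 0.55 = 0.45
¬ε = 1 − 0.30 = 0.70
¬β ∨ ¬ε = max(a, b) on (0.45, 0.70) = 0.70
(δ ∧ γ) ∨ (¬β ∨ ¬ε) = max(a, b) on (0.42, 0.70) = 0.70

0.70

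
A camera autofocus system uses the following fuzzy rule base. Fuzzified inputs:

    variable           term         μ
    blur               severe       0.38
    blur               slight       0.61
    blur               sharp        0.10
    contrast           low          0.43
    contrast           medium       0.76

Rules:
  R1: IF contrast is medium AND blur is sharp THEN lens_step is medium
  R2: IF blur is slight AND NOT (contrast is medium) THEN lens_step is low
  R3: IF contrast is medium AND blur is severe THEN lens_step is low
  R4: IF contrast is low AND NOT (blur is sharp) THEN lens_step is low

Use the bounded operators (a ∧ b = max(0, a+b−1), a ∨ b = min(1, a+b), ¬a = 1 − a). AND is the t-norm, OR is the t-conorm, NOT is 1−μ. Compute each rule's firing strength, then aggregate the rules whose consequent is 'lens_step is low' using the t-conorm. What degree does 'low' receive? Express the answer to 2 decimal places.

R1: medium=0.76, sharp=0.10; AND[max(0, a+b−1)] → w = 0.00
R2: slight=0.61, ¬medium=1−0.76=0.24; AND[max(0, a+b−1)] → w = 0.00
R3: medium=0.76, severe=0.38; AND[max(0, a+b−1)] → w = 0.14
R4: low=0.43, ¬sharp=1−0.10=0.90; AND[max(0, a+b−1)] → w = 0.33
Rules with consequent 'low': {R2, R3, R4} → strengths 0.00, 0.14, 0.33
Aggregate via t-conorm [min(1, a+b)]: 0.47

0.47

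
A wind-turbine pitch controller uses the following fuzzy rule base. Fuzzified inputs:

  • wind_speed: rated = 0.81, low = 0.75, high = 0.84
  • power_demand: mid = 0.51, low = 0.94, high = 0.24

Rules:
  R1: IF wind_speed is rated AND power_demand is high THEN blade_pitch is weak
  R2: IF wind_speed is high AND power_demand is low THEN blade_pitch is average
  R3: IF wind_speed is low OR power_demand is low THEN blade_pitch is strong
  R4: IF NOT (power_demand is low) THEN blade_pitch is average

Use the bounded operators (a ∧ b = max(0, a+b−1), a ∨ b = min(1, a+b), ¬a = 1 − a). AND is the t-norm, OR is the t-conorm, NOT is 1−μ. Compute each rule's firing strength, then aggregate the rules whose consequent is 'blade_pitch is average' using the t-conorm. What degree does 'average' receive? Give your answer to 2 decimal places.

0.84

R1: rated=0.81, high=0.24; AND[max(0, a+b−1)] → w = 0.05
R2: high=0.84, low=0.94; AND[max(0, a+b−1)] → w = 0.78
R3: low=0.75, low=0.94; OR[min(1, a+b)] → w = 1.00
R4: ¬low=1−0.94=0.06 → w = 0.06
Rules with consequent 'average': {R2, R4} → strengths 0.78, 0.06
Aggregate via t-conorm [min(1, a+b)]: 0.84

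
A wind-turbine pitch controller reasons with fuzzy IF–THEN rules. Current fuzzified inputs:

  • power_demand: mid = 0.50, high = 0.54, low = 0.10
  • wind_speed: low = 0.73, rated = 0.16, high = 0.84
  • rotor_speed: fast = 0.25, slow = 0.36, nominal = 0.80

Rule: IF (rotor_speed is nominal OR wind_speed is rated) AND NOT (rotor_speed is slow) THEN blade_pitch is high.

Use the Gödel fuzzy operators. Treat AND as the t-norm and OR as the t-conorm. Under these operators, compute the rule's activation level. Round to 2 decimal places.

0.64

firing strength: (nominal=0.80 OR rated=0.16) = 0.80; AND[min(a, b)] with ¬slow=1−0.36=0.64 → w = 0.64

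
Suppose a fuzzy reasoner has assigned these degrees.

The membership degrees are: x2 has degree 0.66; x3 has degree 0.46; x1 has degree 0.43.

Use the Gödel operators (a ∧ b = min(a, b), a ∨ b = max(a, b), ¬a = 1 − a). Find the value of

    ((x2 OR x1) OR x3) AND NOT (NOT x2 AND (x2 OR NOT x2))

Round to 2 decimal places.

x2 OR x1 = max(a, b) on (0.66, 0.43) = 0.66
(x2 OR x1) OR x3 = max(a, b) on (0.66, 0.46) = 0.66
NOT x2 = 1 − 0.66 = 0.34
NOT x2 = 1 − 0.66 = 0.34
x2 OR NOT x2 = max(a, b) on (0.66, 0.34) = 0.66
NOT x2 AND (x2 OR NOT x2) = min(a, b) on (0.34, 0.66) = 0.34
NOT (NOT x2 AND (x2 OR NOT x2)) = 1 − 0.34 = 0.66
((x2 OR x1) OR x3) AND NOT (NOT x2 AND (x2 OR NOT x2)) = min(a, b) on (0.66, 0.66) = 0.66

0.66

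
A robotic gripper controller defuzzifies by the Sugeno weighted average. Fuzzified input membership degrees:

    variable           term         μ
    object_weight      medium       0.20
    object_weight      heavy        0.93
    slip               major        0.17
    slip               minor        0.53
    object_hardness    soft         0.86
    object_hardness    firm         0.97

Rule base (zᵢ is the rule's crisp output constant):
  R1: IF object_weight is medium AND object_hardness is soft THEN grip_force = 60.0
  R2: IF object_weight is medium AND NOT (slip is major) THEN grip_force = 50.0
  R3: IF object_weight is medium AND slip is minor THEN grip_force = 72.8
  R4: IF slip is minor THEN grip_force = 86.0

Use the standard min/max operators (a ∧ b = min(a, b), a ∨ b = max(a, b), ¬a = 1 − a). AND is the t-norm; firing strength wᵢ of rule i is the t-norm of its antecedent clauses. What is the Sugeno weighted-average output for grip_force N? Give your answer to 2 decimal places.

R1 (z=60.0): medium=0.20, soft=0.86; AND[min(a, b)] → w = 0.20
R2 (z=50.0): medium=0.20, ¬major=1−0.17=0.83; AND[min(a, b)] → w = 0.20
R3 (z=72.8): medium=0.20, minor=0.53; AND[min(a, b)] → w = 0.20
R4 (z=86.0): minor=0.53 → w = 0.53
Weighted average = (0.20·60.0 + 0.20·50.0 + 0.20·72.8 + 0.53·86.0) / (0.20 + 0.20 + 0.20 + 0.53)
  = 82.1400 / 1.1300 = 72.69

72.69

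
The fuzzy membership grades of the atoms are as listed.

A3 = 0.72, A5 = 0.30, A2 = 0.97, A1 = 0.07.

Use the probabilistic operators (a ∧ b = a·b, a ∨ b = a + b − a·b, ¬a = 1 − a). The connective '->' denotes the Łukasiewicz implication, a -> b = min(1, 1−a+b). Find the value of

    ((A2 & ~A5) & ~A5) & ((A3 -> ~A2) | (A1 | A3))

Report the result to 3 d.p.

0.390

~A5 = 1 − 0.3000 = 0.7000
A2 & ~A5 = a·b on (0.9700, 0.7000) = 0.6790
~A5 = 1 − 0.3000 = 0.7000
(A2 & ~A5) & ~A5 = a·b on (0.6790, 0.7000) = 0.4753
~A2 = 1 − 0.9700 = 0.0300
A3 -> ~A2  [Łukasiewicz: min(1, 1−a+b)] with a=0.7200, b=0.0300 → 0.3100
A1 | A3 = a + b − a·b on (0.0700, 0.7200) = 0.7396
(A3 -> ~A2) | (A1 | A3) = a + b − a·b on (0.3100, 0.7396) = 0.8203
((A2 & ~A5) & ~A5) & ((A3 -> ~A2) | (A1 | A3)) = a·b on (0.4753, 0.8203) = 0.3899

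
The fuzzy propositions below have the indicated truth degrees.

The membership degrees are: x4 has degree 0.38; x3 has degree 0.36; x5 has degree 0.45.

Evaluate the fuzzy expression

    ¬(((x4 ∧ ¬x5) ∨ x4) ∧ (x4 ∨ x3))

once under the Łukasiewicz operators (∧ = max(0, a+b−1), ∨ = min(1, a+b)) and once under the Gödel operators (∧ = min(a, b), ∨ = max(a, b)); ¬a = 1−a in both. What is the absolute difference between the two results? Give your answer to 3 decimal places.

Under Łukasiewicz:
  ¬x5 = 1 − 0.45 = 0.55
  x4 ∧ ¬x5 = max(0, a+b−1) on (0.38, 0.55) = 0.00
  (x4 ∧ ¬x5) ∨ x4 = min(1, a+b) on (0.00, 0.38) = 0.38
  x4 ∨ x3 = min(1, a+b) on (0.38, 0.36) = 0.74
  ((x4 ∧ ¬x5) ∨ x4) ∧ (x4 ∨ x3) = max(0, a+b−1) on (0.38, 0.74) = 0.12
  ¬(((x4 ∧ ¬x5) ∨ x4) ∧ (x4 ∨ x3)) = 1 − 0.12 = 0.88
  → value = 0.8800
Under Gödel:
  ¬x5 = 1 − 0.45 = 0.55
  x4 ∧ ¬x5 = min(a, b) on (0.38, 0.55) = 0.38
  (x4 ∧ ¬x5) ∨ x4 = max(a, b) on (0.38, 0.38) = 0.38
  x4 ∨ x3 = max(a, b) on (0.38, 0.36) = 0.38
  ((x4 ∧ ¬x5) ∨ x4) ∧ (x4 ∨ x3) = min(a, b) on (0.38, 0.38) = 0.38
  ¬(((x4 ∧ ¬x5) ∨ x4) ∧ (x4 ∨ x3)) = 1 − 0.38 = 0.62
  → value = 0.6200
|0.8800 − 0.6200| = 0.260

0.260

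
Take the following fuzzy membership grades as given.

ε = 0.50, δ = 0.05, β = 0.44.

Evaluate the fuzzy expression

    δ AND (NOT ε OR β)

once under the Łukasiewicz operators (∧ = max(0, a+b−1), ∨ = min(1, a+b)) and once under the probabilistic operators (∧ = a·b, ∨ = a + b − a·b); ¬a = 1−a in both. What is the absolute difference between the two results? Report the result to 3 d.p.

Under Łukasiewicz:
  NOT ε = 1 − 0.50 = 0.50
  NOT ε OR β = min(1, a+b) on (0.50, 0.44) = 0.94
  δ AND (NOT ε OR β) = max(0, a+b−1) on (0.05, 0.94) = 0.00
  → value = 0.0000
Under probabilistic:
  NOT ε = 1 − 0.5000 = 0.5000
  NOT ε OR β = a + b − a·b on (0.5000, 0.4400) = 0.7200
  δ AND (NOT ε OR β) = a·b on (0.0500, 0.7200) = 0.0360
  → value = 0.0360
|0.0000 − 0.0360| = 0.036

0.036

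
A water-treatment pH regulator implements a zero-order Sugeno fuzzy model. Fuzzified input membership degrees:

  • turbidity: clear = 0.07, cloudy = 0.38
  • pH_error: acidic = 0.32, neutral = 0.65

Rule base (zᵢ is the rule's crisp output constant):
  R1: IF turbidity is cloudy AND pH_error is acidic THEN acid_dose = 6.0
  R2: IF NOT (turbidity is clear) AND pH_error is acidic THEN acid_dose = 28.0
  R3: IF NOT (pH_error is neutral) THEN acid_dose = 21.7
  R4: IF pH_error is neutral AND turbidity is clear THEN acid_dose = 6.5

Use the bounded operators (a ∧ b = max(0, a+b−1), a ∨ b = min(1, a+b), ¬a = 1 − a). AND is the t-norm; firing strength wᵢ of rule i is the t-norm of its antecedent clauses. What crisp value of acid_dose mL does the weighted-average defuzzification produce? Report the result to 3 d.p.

R1 (z=6.0): cloudy=0.38, acidic=0.32; AND[max(0, a+b−1)] → w = 0.00
R2 (z=28.0): ¬clear=1−0.07=0.93, acidic=0.32; AND[max(0, a+b−1)] → w = 0.25
R3 (z=21.7): ¬neutral=1−0.65=0.35 → w = 0.35
R4 (z=6.5): neutral=0.65, clear=0.07; AND[max(0, a+b−1)] → w = 0.00
Weighted average = (0.00·6.0 + 0.25·28.0 + 0.35·21.7 + 0.00·6.5) / (0.00 + 0.25 + 0.35 + 0.00)
  = 14.5950 / 0.6000 = 24.325

24.325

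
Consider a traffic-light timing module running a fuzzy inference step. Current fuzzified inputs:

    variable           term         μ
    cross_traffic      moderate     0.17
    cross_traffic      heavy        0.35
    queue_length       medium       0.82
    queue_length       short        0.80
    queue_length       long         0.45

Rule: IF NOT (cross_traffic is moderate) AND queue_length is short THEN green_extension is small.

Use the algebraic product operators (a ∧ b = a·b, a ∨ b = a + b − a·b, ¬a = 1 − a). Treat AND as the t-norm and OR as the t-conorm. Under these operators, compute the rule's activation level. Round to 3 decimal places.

0.664

firing strength: ¬moderate=1−0.17=0.83, short=0.80; AND[a·b] → w = 0.6640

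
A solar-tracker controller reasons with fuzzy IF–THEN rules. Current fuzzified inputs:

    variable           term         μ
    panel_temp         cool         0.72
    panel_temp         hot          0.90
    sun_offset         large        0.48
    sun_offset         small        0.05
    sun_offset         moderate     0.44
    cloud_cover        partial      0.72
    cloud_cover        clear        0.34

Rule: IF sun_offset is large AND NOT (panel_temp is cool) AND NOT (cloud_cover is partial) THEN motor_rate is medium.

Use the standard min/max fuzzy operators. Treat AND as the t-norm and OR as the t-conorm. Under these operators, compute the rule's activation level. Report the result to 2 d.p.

0.28

firing strength: large=0.48, ¬cool=1−0.72=0.28, ¬partial=1−0.72=0.28; AND[min(a, b)] → w = 0.28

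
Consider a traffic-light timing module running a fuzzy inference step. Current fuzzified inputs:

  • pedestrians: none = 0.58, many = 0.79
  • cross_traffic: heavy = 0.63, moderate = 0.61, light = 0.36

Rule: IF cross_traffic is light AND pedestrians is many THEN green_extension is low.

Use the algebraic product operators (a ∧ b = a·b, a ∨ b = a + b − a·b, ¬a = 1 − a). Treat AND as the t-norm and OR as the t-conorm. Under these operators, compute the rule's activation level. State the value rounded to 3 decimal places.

0.284

firing strength: light=0.36, many=0.79; AND[a·b] → w = 0.2844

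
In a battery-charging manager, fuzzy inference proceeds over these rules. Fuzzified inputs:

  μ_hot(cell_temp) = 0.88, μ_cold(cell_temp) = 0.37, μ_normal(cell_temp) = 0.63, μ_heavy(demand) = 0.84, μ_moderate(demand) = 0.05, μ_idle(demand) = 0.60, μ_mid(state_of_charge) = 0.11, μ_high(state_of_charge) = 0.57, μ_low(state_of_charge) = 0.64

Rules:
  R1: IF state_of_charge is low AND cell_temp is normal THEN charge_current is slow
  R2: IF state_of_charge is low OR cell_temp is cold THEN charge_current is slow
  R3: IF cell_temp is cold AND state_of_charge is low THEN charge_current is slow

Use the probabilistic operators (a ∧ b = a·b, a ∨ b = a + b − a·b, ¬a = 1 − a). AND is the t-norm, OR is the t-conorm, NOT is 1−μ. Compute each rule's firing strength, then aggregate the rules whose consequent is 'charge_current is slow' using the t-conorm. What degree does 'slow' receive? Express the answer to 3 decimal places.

R1: low=0.64, normal=0.63; AND[a·b] → w = 0.4032
R2: low=0.64, cold=0.37; OR[a + b − a·b] → w = 0.7732
R3: cold=0.37, low=0.64; AND[a·b] → w = 0.2368
Rules with consequent 'slow': {R1, R2, R3} → strengths 0.4032, 0.7732, 0.2368
Aggregate via t-conorm [a + b − a·b]: 0.8967

0.897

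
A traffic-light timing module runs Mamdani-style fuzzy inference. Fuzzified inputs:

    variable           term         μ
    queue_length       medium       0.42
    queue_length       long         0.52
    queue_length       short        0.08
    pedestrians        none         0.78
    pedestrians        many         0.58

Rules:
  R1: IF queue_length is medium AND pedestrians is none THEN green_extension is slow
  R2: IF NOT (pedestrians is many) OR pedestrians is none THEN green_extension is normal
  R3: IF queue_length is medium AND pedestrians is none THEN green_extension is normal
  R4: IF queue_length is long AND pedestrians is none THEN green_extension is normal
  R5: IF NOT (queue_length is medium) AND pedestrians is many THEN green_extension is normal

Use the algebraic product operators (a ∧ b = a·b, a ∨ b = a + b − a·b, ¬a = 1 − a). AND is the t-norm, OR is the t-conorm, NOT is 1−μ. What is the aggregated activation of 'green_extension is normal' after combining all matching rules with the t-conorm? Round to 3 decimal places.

0.966

R1: medium=0.42, none=0.78; AND[a·b] → w = 0.3276
R2: ¬many=1−0.58=0.42, none=0.78; OR[a + b − a·b] → w = 0.8724
R3: medium=0.42, none=0.78; AND[a·b] → w = 0.3276
R4: long=0.52, none=0.78; AND[a·b] → w = 0.4056
R5: ¬medium=1−0.42=0.58, many=0.58; AND[a·b] → w = 0.3364
Rules with consequent 'normal': {R2, R3, R4, R5} → strengths 0.8724, 0.3276, 0.4056, 0.3364
Aggregate via t-conorm [a + b − a·b]: 0.9662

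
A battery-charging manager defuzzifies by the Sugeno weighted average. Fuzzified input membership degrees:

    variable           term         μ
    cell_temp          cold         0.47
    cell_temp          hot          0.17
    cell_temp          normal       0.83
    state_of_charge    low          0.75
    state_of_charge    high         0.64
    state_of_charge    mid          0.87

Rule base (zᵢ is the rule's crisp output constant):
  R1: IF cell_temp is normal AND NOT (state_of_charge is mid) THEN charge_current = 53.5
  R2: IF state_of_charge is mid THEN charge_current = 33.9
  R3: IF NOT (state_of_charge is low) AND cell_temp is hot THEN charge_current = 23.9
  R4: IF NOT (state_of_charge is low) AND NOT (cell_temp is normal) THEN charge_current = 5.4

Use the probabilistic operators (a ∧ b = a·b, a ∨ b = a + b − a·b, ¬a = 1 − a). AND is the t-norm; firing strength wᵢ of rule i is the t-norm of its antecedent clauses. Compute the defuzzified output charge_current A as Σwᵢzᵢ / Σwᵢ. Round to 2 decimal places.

34.35

R1 (z=53.5): normal=0.83, ¬mid=1−0.87=0.13; AND[a·b] → w = 0.1079
R2 (z=33.9): mid=0.87 → w = 0.8700
R3 (z=23.9): ¬low=1−0.75=0.25, hot=0.17; AND[a·b] → w = 0.0425
R4 (z=5.4): ¬low=1−0.75=0.25, ¬normal=1−0.83=0.17; AND[a·b] → w = 0.0425
Weighted average = (0.1079·53.5 + 0.8700·33.9 + 0.0425·23.9 + 0.0425·5.4) / (0.1079 + 0.8700 + 0.0425 + 0.0425)
  = 36.5109 / 1.0629 = 34.35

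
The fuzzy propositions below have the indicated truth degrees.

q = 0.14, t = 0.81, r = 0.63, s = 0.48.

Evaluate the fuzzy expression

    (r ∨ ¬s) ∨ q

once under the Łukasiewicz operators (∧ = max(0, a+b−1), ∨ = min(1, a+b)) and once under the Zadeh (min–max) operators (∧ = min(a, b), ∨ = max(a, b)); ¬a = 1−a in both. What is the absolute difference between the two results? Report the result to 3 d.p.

Under Łukasiewicz:
  ¬s = 1 − 0.48 = 0.52
  r ∨ ¬s = min(1, a+b) on (0.63, 0.52) = 1.00
  (r ∨ ¬s) ∨ q = min(1, a+b) on (1.00, 0.14) = 1.00
  → value = 1.0000
Under Zadeh (min–max):
  ¬s = 1 − 0.48 = 0.52
  r ∨ ¬s = max(a, b) on (0.63, 0.52) = 0.63
  (r ∨ ¬s) ∨ q = max(a, b) on (0.63, 0.14) = 0.63
  → value = 0.6300
|1.0000 − 0.6300| = 0.370

0.370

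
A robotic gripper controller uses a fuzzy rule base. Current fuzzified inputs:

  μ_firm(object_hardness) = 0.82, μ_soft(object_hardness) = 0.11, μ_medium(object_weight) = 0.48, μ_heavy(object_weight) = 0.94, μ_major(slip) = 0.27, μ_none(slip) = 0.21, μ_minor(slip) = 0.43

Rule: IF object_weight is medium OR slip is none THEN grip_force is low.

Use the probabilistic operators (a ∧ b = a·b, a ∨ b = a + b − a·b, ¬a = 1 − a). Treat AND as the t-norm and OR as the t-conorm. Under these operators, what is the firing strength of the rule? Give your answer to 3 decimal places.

0.589

firing strength: medium=0.48, none=0.21; OR[a + b − a·b] → w = 0.5892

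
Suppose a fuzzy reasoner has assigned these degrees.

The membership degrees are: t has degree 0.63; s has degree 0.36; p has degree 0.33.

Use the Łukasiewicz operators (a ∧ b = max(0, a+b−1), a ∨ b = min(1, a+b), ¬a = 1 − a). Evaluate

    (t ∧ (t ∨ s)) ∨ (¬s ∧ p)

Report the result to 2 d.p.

0.62

t ∨ s = min(1, a+b) on (0.63, 0.36) = 0.99
t ∧ (t ∨ s) = max(0, a+b−1) on (0.63, 0.99) = 0.62
¬s = 1 − 0.36 = 0.64
¬s ∧ p = max(0, a+b−1) on (0.64, 0.33) = 0.00
(t ∧ (t ∨ s)) ∨ (¬s ∧ p) = min(1, a+b) on (0.62, 0.00) = 0.62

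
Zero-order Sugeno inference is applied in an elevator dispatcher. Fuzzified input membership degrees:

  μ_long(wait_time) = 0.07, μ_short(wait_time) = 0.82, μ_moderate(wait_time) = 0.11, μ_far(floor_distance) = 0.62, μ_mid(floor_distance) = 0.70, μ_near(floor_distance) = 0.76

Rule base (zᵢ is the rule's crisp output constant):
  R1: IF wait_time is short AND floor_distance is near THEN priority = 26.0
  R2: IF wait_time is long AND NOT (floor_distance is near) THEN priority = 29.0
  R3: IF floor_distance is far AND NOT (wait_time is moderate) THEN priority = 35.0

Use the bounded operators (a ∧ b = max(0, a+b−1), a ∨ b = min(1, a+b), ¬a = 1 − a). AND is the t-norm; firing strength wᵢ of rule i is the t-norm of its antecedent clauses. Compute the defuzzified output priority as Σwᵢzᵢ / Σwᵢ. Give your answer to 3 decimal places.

30.211

R1 (z=26.0): short=0.82, near=0.76; AND[max(0, a+b−1)] → w = 0.58
R2 (z=29.0): long=0.07, ¬near=1−0.76=0.24; AND[max(0, a+b−1)] → w = 0.00
R3 (z=35.0): far=0.62, ¬moderate=1−0.11=0.89; AND[max(0, a+b−1)] → w = 0.51
Weighted average = (0.58·26.0 + 0.00·29.0 + 0.51·35.0) / (0.58 + 0.00 + 0.51)
  = 32.9300 / 1.0900 = 30.211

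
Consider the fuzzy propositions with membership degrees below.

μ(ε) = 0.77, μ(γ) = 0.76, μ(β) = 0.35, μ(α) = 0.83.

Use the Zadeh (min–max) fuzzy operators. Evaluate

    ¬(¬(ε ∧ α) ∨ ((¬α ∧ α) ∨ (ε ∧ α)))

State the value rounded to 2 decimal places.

0.23

ε ∧ α = min(a, b) on (0.77, 0.83) = 0.77
¬(ε ∧ α) = 1 − 0.77 = 0.23
¬α = 1 − 0.83 = 0.17
¬α ∧ α = min(a, b) on (0.17, 0.83) = 0.17
ε ∧ α = min(a, b) on (0.77, 0.83) = 0.77
(¬α ∧ α) ∨ (ε ∧ α) = max(a, b) on (0.17, 0.77) = 0.77
¬(ε ∧ α) ∨ ((¬α ∧ α) ∨ (ε ∧ α)) = max(a, b) on (0.23, 0.77) = 0.77
¬(¬(ε ∧ α) ∨ ((¬α ∧ α) ∨ (ε ∧ α))) = 1 − 0.77 = 0.23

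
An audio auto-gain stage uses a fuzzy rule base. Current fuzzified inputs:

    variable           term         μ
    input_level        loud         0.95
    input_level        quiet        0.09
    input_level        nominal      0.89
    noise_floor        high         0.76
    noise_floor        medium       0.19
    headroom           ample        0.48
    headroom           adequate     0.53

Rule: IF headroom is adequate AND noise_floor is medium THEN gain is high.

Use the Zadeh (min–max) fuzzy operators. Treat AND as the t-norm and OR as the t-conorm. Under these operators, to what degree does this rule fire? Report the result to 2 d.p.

firing strength: adequate=0.53, medium=0.19; AND[min(a, b)] → w = 0.19

0.19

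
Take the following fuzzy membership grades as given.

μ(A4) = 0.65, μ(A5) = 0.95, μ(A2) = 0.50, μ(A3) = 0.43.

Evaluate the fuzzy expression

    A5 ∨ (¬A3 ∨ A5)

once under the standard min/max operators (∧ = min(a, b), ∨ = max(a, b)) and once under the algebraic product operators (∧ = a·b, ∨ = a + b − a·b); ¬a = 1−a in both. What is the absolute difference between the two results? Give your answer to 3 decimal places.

0.049

Under standard min/max:
  ¬A3 = 1 − 0.43 = 0.57
  ¬A3 ∨ A5 = max(a, b) on (0.57, 0.95) = 0.95
  A5 ∨ (¬A3 ∨ A5) = max(a, b) on (0.95, 0.95) = 0.95
  → value = 0.9500
Under algebraic product:
  ¬A3 = 1 − 0.4300 = 0.5700
  ¬A3 ∨ A5 = a + b − a·b on (0.5700, 0.9500) = 0.9785
  A5 ∨ (¬A3 ∨ A5) = a + b − a·b on (0.9500, 0.9785) = 0.9989
  → value = 0.9989
|0.9500 − 0.9989| = 0.049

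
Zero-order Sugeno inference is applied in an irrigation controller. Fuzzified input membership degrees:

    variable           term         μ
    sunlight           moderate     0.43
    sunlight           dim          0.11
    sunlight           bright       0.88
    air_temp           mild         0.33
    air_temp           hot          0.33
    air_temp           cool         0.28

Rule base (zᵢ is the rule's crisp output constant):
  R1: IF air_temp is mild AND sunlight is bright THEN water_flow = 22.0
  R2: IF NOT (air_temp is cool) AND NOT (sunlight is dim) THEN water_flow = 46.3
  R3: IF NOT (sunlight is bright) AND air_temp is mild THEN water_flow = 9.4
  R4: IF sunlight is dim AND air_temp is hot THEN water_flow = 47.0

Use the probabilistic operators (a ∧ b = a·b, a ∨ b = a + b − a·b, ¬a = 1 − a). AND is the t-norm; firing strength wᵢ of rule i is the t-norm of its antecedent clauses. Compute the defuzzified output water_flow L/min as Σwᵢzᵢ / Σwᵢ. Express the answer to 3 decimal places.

R1 (z=22.0): mild=0.33, bright=0.88; AND[a·b] → w = 0.2904
R2 (z=46.3): ¬cool=1−0.28=0.72, ¬dim=1−0.11=0.89; AND[a·b] → w = 0.6408
R3 (z=9.4): ¬bright=1−0.88=0.12, mild=0.33; AND[a·b] → w = 0.0396
R4 (z=47.0): dim=0.11, hot=0.33; AND[a·b] → w = 0.0363
Weighted average = (0.2904·22.0 + 0.6408·46.3 + 0.0396·9.4 + 0.0363·47.0) / (0.2904 + 0.6408 + 0.0396 + 0.0363)
  = 38.1362 / 1.0071 = 37.867

37.867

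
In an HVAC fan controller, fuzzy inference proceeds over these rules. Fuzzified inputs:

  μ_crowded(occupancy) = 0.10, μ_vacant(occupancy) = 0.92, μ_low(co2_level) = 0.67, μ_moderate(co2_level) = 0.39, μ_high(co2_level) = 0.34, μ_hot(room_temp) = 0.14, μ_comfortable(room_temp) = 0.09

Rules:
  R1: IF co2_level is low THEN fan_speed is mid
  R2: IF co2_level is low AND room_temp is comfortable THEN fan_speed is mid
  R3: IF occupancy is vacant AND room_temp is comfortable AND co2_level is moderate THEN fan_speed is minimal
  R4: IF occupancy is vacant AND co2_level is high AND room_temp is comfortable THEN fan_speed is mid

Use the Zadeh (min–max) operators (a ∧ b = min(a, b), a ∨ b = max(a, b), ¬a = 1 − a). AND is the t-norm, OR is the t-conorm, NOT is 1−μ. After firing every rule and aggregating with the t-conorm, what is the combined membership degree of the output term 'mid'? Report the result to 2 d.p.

R1: low=0.67 → w = 0.67
R2: low=0.67, comfortable=0.09; AND[min(a, b)] → w = 0.09
R3: vacant=0.92, comfortable=0.09, moderate=0.39; AND[min(a, b)] → w = 0.09
R4: vacant=0.92, high=0.34, comfortable=0.09; AND[min(a, b)] → w = 0.09
Rules with consequent 'mid': {R1, R2, R4} → strengths 0.67, 0.09, 0.09
Aggregate via t-conorm [max(a, b)]: 0.67

0.67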